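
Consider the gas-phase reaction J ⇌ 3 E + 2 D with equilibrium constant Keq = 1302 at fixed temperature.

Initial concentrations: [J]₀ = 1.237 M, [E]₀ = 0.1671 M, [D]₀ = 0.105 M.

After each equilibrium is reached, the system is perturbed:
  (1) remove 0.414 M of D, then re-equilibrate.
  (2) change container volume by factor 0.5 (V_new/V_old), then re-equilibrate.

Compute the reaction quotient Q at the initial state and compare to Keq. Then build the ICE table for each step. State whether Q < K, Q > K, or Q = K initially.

Q₀ = 4.1585e-05; Q < K (proceeds forward)

Q₀ = 4.1585e-05 vs Keq = 1302 ⇒ Q<K, forward
Step 1:
                   J          E          D
  init         1.237     0.1671      0.105
  Δ           -1.081      3.242      2.161
  eq          0.1563      3.409      2.266
  solve Keq expr → x = 1.081; check Q = 1302
Then remove 0.414 M of D.
Step 2:
                   J          E          D
  init        0.1563      3.409      1.852
  Δ         -0.03381     0.1014    0.06763
  eq          0.1225      3.511       1.92
  solve Keq expr → x = 0.03381; check Q = 1302
Then change container volume by factor 0.5 (V_new/V_old).
Step 3:
                   J          E          D
  init         0.245      7.021       3.84
  Δ           0.5766      -1.73     -1.153
  eq          0.8216      5.292      2.687
  solve Keq expr → x = -0.5766; check Q = 1302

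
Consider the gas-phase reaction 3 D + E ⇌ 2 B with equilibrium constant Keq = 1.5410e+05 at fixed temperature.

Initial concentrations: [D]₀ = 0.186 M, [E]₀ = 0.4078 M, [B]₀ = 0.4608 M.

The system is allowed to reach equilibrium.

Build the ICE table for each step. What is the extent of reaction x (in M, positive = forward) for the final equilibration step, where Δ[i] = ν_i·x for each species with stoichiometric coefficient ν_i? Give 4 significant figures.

Q₀ = 80.92 vs Keq = 1.5410e+05 ⇒ Q<K, forward
Step 1:
                  D         E         B
  init        0.186    0.4078    0.4608
  Δ         -0.1678  -0.05593    0.1119
  eq        0.01822    0.3519    0.5727
  solve Keq expr → x = 0.05593; check Q = 1.5410e+05

x = 0.05593 M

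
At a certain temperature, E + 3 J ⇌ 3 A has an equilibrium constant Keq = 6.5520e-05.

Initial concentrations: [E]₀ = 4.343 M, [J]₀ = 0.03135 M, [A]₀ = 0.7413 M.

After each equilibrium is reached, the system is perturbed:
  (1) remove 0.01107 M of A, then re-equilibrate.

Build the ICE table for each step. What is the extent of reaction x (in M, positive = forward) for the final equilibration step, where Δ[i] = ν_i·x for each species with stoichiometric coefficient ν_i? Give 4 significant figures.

Q₀ = 3044 vs Keq = 6.5520e-05 ⇒ Q>K, reverse
Step 1:
                   E          J          A
  I            4.343    0.03135     0.7413
  C           0.2309     0.6928    -0.6928
  E            4.574     0.7242    0.04846
  solve Keq expr → x = -0.2309; check Q = 6.5520e-05
Then remove 0.01107 M of A.
Step 2:
                   E          J          A
  I            4.574     0.7242    0.03739
  C        -0.003455   -0.01036    0.01036
  E             4.57     0.7138    0.04776
  solve Keq expr → x = 0.003455; check Q = 6.5520e-05

x = 0.003455 M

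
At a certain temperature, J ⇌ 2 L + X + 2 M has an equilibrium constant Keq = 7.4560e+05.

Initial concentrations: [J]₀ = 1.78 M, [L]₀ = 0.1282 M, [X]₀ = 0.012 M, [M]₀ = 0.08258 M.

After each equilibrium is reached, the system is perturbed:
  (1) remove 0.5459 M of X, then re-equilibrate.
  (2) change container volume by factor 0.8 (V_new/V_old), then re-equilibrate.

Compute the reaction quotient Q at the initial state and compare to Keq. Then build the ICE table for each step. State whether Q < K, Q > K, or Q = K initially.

Q₀ = 7.5559e-07 vs Keq = 7.4560e+05 ⇒ Q<K, forward
Step 1:
                    J           L           X           M
  init           1.78      0.1282       0.012     0.08258
  Δ             -1.78       3.559        1.78       3.559
  eq       4.3327e-04       3.687       1.792       3.642
  solve Keq expr → x = 1.78; check Q = 7.4560e+05
Then remove 0.5459 M of X.
Step 2:
                    J           L           X           M
  init     4.3327e-04       3.687       1.246       3.642
  Δ       -1.3190e-04  2.6380e-04  1.3190e-04  2.6380e-04
  eq       3.0137e-04       3.688       1.246       3.642
  solve Keq expr → x = 1.3190e-04; check Q = 7.4560e+05
Then change container volume by factor 0.8 (V_new/V_old).
Step 3:
                    J           L           X           M
  init     3.7672e-04       4.609       1.557       4.552
  Δ        5.4181e-04   -0.001084 -5.4181e-04   -0.001084
  eq       9.1853e-04       4.608       1.557       4.551
  solve Keq expr → x = -5.4181e-04; check Q = 7.4560e+05

Q₀ = 7.5559e-07; Q < K (proceeds forward)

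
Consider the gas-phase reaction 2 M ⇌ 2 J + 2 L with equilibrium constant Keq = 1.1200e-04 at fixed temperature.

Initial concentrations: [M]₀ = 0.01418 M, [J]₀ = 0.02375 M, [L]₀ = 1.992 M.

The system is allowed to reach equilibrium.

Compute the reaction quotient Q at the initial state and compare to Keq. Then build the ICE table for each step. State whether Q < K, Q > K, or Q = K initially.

Q₀ = 11.13 vs Keq = 1.1200e-04 ⇒ Q>K, reverse
Step 1:
                  M         J         L
  Initial   0.01418   0.02375     1.992
  Change    0.02355  -0.02355  -0.02355
  Equil     0.03773 2.0283e-04     1.968
  solve Keq expr → x = -0.01177; check Q = 1.1200e-04

Q₀ = 11.13; Q > K (proceeds reverse)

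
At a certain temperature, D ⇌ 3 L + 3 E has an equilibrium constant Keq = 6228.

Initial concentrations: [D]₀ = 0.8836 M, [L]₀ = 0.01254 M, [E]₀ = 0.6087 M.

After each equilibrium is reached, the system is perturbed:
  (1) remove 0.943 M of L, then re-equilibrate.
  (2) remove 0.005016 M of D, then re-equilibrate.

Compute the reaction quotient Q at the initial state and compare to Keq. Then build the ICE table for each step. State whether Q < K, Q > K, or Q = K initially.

Q₀ = 5.0332e-07; Q < K (proceeds forward)

Q₀ = 5.0332e-07 vs Keq = 6228 ⇒ Q<K, forward
Step 1:
                    D           L           E
  I            0.8836     0.01254      0.6087
  C           -0.8155       2.447       2.447
  E           0.06809       2.459       3.055
  solve Keq expr → x = 0.8155; check Q = 6228
Then remove 0.943 M of L.
Step 2:
                    D           L           E
  I           0.06809       1.516       3.055
  C          -0.04469      0.1341      0.1341
  E            0.0234        1.65       3.189
  solve Keq expr → x = 0.04469; check Q = 6228
Then remove 0.005016 M of D.
Step 3:
                    D           L           E
  I           0.01839        1.65       3.189
  C          0.004212    -0.01264    -0.01264
  E            0.0226       1.637       3.177
  solve Keq expr → x = -0.004212; check Q = 6228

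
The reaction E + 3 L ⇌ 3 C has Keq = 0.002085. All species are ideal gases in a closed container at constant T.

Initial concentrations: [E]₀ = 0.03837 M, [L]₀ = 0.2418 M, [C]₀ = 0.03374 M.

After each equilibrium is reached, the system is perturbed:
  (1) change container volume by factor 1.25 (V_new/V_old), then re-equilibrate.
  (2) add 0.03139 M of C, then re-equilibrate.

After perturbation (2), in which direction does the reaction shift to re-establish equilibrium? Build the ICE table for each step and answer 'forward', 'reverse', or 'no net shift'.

Q₀ = 0.07081 vs Keq = 0.002085 ⇒ Q>K, reverse
Step 1:
                    E           L           C
  Initial     0.03837      0.2418     0.03374
  Change     0.007237     0.02171    -0.02171
  Equil       0.04561      0.2635     0.01203
  solve Keq expr → x = -0.007237; check Q = 0.002085
Then change container volume by factor 1.25 (V_new/V_old).
Step 2:
                    E           L           C
  Initial     0.03649      0.2108    0.009622
  Change   2.1495e-04  6.4485e-04 -6.4485e-04
  Equil        0.0367      0.2115    0.008977
  solve Keq expr → x = -2.1495e-04; check Q = 0.002085
Then add 0.03139 M of C.
Step 3:
                    E           L           C
  Initial      0.0367      0.2115     0.04037
  Change      0.00977     0.02931    -0.02931
  Equil       0.04647      0.2408     0.01106
  solve Keq expr → x = -0.00977; check Q = 0.002085

Direction: reverse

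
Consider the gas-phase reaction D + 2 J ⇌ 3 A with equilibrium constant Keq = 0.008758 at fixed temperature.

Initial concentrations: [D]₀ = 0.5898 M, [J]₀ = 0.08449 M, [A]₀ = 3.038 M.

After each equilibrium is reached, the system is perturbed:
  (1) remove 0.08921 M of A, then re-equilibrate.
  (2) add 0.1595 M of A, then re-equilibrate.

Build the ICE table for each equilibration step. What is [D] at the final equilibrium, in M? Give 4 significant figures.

Q₀ = 6660 vs Keq = 0.008758 ⇒ Q>K, reverse
Step 1:
                   D          J          A
  I           0.5898    0.08449      3.038
  C           0.8936      1.787     -2.681
  E            1.483      1.872     0.3571
  solve Keq expr → x = -0.8936; check Q = 0.008758
Then remove 0.08921 M of A.
Step 2:
                   D          J          A
  I            1.483      1.872     0.2678
  C         -0.02675    -0.0535    0.08026
  E            1.457      1.818     0.3481
  solve Keq expr → x = 0.02675; check Q = 0.008758
Then add 0.1595 M of A.
Step 3:
                   D          J          A
  I            1.457      1.818     0.5076
  C          0.04783    0.09566    -0.1435
  E            1.505      1.914     0.3641
  solve Keq expr → x = -0.04783; check Q = 0.008758

[D]_eq = 1.505 M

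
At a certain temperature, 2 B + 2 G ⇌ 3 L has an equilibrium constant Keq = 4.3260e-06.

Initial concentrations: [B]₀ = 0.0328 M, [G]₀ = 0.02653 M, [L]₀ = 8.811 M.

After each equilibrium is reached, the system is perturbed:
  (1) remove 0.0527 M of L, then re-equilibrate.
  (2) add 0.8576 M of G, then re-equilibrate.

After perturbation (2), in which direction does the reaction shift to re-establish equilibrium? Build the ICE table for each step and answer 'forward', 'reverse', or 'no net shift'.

Direction: forward

Q₀ = 9.0334e+08 vs Keq = 4.3260e-06 ⇒ Q>K, reverse
Step 1:
                    B           G           L
  init         0.0328     0.02653       8.811
  Δ             5.761       5.761      -8.642
  eq            5.794       5.788      0.1694
  solve Keq expr → x = -2.881; check Q = 4.3260e-06
Then remove 0.0527 M of L.
Step 2:
                    B           G           L
  init          5.794       5.788      0.1167
  Δ          -0.03424    -0.03424     0.05137
  eq             5.76       5.753      0.1681
  solve Keq expr → x = 0.01712; check Q = 4.3260e-06
Then add 0.8576 M of G.
Step 3:
                    B           G           L
  init           5.76       6.611      0.1681
  Δ          -0.01059    -0.01059     0.01589
  eq            5.749         6.6       0.184
  solve Keq expr → x = 0.005297; check Q = 4.3260e-06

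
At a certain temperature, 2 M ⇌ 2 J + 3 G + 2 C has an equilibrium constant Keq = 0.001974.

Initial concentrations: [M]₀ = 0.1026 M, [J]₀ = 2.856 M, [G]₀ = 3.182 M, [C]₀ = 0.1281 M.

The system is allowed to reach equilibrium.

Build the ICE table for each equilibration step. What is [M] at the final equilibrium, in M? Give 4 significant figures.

Q₀ = 409.7 vs Keq = 0.001974 ⇒ Q>K, reverse
Step 1:
                    M           J           G           C
  I            0.1026       2.856       3.182      0.1281
  C            0.1274     -0.1274     -0.1911     -0.1274
  E              0.23       2.729       2.991  7.2394e-04
  solve Keq expr → x = -0.06369; check Q = 0.001974

[M]_eq = 0.23 M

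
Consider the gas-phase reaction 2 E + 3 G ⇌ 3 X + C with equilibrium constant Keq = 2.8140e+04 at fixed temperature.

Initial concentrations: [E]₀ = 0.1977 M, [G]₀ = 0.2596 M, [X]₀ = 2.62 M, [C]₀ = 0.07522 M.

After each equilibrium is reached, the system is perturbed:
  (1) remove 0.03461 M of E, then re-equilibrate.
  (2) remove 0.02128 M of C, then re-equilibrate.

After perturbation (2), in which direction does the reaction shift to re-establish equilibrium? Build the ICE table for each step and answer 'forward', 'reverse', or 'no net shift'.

Direction: forward

Q₀ = 1978 vs Keq = 2.8140e+04 ⇒ Q<K, forward
Step 1:
                  E         G         X         C
  Initial    0.1977    0.2596      2.62   0.07522
  Change   -0.06451  -0.09677   0.09677   0.03226
  Equil      0.1332    0.1628     2.717    0.1075
  solve Keq expr → x = 0.03226; check Q = 2.8140e+04
Then remove 0.03461 M of E.
Step 2:
                  E         G         X         C
  Initial   0.09858    0.1628     2.717    0.1075
  Change     0.0116    0.0174   -0.0174   -0.0058
  Equil      0.1102    0.1802     2.699    0.1017
  solve Keq expr → x = -0.0058; check Q = 2.8140e+04
Then remove 0.02128 M of C.
Step 3:
                  E         G         X         C
  Initial    0.1102    0.1802     2.699    0.0804
  Change  -0.004535 -0.006802  0.006802  0.002267
  Equil      0.1056    0.1734     2.706   0.08266
  solve Keq expr → x = 0.002267; check Q = 2.8140e+04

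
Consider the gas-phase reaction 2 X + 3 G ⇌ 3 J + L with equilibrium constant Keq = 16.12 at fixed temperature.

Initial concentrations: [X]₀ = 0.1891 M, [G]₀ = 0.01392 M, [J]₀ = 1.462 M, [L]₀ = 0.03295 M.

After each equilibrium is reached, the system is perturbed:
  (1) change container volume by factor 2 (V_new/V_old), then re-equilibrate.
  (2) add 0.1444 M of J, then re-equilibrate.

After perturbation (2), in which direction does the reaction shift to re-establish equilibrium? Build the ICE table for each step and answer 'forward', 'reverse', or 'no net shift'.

Direction: reverse

Q₀ = 1.0676e+06 vs Keq = 16.12 ⇒ Q>K, reverse
Step 1:
                    X           G           J           L
  init         0.1891     0.01392       1.462     0.03295
  Δ           0.06478     0.09717    -0.09717    -0.03239
  eq           0.2539      0.1111       1.365  5.6027e-04
  solve Keq expr → x = -0.03239; check Q = 16.12
Then change container volume by factor 2 (V_new/V_old).
Step 2:
                    X           G           J           L
  init         0.1269     0.05554      0.6824  2.8014e-04
  Δ        2.7217e-04  4.0825e-04 -4.0825e-04 -1.3608e-04
  eq           0.1272     0.05595       0.682  1.4405e-04
  solve Keq expr → x = -1.3608e-04; check Q = 16.12
Then add 0.1444 M of J.
Step 3:
                    X           G           J           L
  init         0.1272     0.05595      0.8264  1.4405e-04
  Δ        1.2412e-04  1.8618e-04 -1.8618e-04 -6.2060e-05
  eq           0.1273     0.05614      0.8262  8.1992e-05
  solve Keq expr → x = -6.2060e-05; check Q = 16.12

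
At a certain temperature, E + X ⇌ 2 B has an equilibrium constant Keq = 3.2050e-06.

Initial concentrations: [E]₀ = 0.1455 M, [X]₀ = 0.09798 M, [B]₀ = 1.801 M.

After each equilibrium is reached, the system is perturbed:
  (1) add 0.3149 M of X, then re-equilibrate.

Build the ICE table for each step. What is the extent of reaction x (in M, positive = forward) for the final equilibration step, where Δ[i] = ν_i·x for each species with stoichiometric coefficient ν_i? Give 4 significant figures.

Q₀ = 227.5 vs Keq = 3.2050e-06 ⇒ Q>K, reverse
Step 1:
                    E           X           B
  I            0.1455     0.09798       1.801
  C            0.8996      0.8996      -1.799
  E             1.045      0.9976    0.001828
  solve Keq expr → x = -0.8996; check Q = 3.2050e-06
Then add 0.3149 M of X.
Step 2:
                    E           X           B
  I             1.045       1.312    0.001828
  C       -1.3426e-04 -1.3426e-04  2.6851e-04
  E             1.045       1.312    0.002096
  solve Keq expr → x = 1.3426e-04; check Q = 3.2050e-06

x = 1.3426e-04 M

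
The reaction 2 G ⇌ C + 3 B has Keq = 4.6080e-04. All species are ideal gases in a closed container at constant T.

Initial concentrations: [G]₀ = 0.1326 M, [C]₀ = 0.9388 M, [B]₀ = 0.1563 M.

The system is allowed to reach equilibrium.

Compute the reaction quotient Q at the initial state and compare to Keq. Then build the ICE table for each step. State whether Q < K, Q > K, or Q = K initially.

Q₀ = 0.2039 vs Keq = 4.6080e-04 ⇒ Q>K, reverse
Step 1:
                  G         C         B
  init       0.1326    0.9388    0.1563
  Δ         0.08489  -0.04244   -0.1273
  eq         0.2175    0.8964   0.02897
  solve Keq expr → x = -0.04244; check Q = 4.6080e-04

Q₀ = 0.2039; Q > K (proceeds reverse)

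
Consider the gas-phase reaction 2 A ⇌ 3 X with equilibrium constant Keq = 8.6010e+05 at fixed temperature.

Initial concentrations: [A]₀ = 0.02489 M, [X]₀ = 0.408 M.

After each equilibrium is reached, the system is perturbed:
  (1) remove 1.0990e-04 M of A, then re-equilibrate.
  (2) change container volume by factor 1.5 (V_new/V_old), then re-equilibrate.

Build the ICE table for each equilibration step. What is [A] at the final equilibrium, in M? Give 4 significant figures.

Q₀ = 109.6 vs Keq = 8.6010e+05 ⇒ Q<K, forward
Step 1:
                  A         X
  init      0.02489     0.408
  Δ        -0.02457   0.03686
  eq      3.1993e-04    0.4449
  solve Keq expr → x = 0.01229; check Q = 8.6010e+05
Then remove 1.0990e-04 M of A.
Step 2:
                  A         X
  init    2.1003e-04    0.4449
  Δ       1.0972e-04 -1.6458e-04
  eq      3.1975e-04    0.4447
  solve Keq expr → x = -5.4861e-05; check Q = 8.6010e+05
Then change container volume by factor 1.5 (V_new/V_old).
Step 3:
                  A         X
  init    2.1317e-04    0.2965
  Δ       -3.9065e-05 5.8598e-05
  eq      1.7410e-04    0.2965
  solve Keq expr → x = 1.9533e-05; check Q = 8.6010e+05

[A]_eq = 1.7410e-04 M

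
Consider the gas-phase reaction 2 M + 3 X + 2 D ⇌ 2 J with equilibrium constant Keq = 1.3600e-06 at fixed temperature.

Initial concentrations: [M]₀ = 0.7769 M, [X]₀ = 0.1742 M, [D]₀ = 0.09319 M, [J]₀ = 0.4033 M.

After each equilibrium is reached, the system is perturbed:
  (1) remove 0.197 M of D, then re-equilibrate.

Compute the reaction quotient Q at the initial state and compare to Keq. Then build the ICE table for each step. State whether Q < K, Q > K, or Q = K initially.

Q₀ = 5870; Q > K (proceeds reverse)

Q₀ = 5870 vs Keq = 1.3600e-06 ⇒ Q>K, reverse
Step 1:
                    M           X           D           J
  Initial      0.7769      0.1742     0.09319      0.4033
  Change       0.4028      0.6042      0.4028     -0.4028
  Equil          1.18      0.7784       0.496  4.6870e-04
  solve Keq expr → x = -0.2014; check Q = 1.3600e-06
Then remove 0.197 M of D.
Step 2:
                    M           X           D           J
  Initial        1.18      0.7784       0.299  4.6870e-04
  Change   1.8578e-04  2.7867e-04  1.8578e-04 -1.8578e-04
  Equil          1.18      0.7787      0.2992  2.8292e-04
  solve Keq expr → x = -9.2889e-05; check Q = 1.3600e-06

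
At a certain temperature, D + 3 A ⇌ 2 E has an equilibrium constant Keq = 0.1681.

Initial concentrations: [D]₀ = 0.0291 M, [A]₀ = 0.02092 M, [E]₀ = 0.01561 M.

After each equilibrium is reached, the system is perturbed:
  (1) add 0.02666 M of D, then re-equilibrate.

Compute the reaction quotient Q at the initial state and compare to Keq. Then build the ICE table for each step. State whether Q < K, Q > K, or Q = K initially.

Q₀ = 914.6; Q > K (proceeds reverse)

Q₀ = 914.6 vs Keq = 0.1681 ⇒ Q>K, reverse
Step 1:
                    D           A           E
  I            0.0291     0.02092     0.01561
  C          0.007452     0.02236     -0.0149
  E           0.03655     0.04328  7.0570e-04
  solve Keq expr → x = -0.007452; check Q = 0.1681
Then add 0.02666 M of D.
Step 2:
                    D           A           E
  I           0.06321     0.04328  7.0570e-04
  C       -1.0569e-04 -3.1708e-04  2.1138e-04
  E           0.06311     0.04296  9.1708e-04
  solve Keq expr → x = 1.0569e-04; check Q = 0.1681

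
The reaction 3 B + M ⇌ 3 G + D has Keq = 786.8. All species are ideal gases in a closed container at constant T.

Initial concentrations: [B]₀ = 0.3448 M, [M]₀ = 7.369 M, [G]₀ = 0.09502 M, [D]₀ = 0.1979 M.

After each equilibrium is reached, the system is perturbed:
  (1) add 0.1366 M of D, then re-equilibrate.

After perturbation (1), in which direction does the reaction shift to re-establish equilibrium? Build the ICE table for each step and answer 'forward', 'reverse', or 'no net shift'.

Q₀ = 5.6206e-04 vs Keq = 786.8 ⇒ Q<K, forward
Step 1:
                    B           M           G           D
  init         0.3448       7.369     0.09502      0.1979
  Δ           -0.3288     -0.1096      0.3288      0.1096
  eq            0.016       7.259      0.4238      0.3075
  solve Keq expr → x = 0.1096; check Q = 786.8
Then add 0.1366 M of D.
Step 2:
                    B           M           G           D
  init          0.016       7.259      0.4238      0.4441
  Δ          0.001991  6.6382e-04   -0.001991 -6.6382e-04
  eq          0.01799        7.26      0.4218      0.4434
  solve Keq expr → x = -6.6382e-04; check Q = 786.8

Direction: reverse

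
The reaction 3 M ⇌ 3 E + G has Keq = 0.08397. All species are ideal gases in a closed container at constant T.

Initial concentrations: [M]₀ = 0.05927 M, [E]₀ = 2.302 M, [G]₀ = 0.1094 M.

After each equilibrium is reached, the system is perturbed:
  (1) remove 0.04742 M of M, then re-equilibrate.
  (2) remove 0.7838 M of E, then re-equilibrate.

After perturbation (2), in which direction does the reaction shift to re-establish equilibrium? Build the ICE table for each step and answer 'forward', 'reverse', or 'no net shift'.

Direction: forward

Q₀ = 6410 vs Keq = 0.08397 ⇒ Q>K, reverse
Step 1:
                    M           E           G
  init        0.05927       2.302      0.1094
  Δ            0.3263     -0.3263     -0.1088
  eq           0.3856       1.976  6.2428e-04
  solve Keq expr → x = -0.1088; check Q = 0.08397
Then remove 0.04742 M of M.
Step 2:
                    M           E           G
  init         0.3382       1.976  6.2428e-04
  Δ        6.0155e-04 -6.0155e-04 -2.0052e-04
  eq           0.3388       1.975  4.2376e-04
  solve Keq expr → x = -2.0052e-04; check Q = 0.08397
Then remove 0.7838 M of E.
Step 3:
                    M           E           G
  init         0.3388       1.191  4.2376e-04
  Δ         -0.004248    0.004248    0.001416
  eq           0.3345       1.196     0.00184
  solve Keq expr → x = 0.001416; check Q = 0.08397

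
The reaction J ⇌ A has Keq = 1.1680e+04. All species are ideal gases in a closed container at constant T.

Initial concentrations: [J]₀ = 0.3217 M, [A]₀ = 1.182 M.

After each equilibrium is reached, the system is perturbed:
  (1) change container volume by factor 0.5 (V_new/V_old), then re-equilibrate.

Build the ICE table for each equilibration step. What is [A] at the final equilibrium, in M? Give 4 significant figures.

[A]_eq = 3.007 M

Q₀ = 3.674 vs Keq = 1.1680e+04 ⇒ Q<K, forward
Step 1:
                   J          A
  Initial     0.3217      1.182
  Change     -0.3216     0.3216
  Equil   1.2873e-04      1.504
  solve Keq expr → x = 0.3216; check Q = 1.1680e+04
Then change container volume by factor 0.5 (V_new/V_old).
Step 2:
                   J          A
  Initial 2.5746e-04      3.007
  Change           0          0
  Equil   2.5746e-04      3.007
  solve Keq expr → x = 0; check Q = 1.1680e+04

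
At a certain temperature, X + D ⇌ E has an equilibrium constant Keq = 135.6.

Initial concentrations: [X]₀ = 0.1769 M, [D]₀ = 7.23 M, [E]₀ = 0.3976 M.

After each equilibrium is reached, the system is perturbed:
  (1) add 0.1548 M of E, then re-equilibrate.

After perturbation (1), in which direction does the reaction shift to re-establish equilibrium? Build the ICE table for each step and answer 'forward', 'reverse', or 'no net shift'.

Q₀ = 0.3109 vs Keq = 135.6 ⇒ Q<K, forward
Step 1:
                   X          D          E
  init        0.1769       7.23     0.3976
  Δ          -0.1763    -0.1763     0.1763
  eq      6.0001e-04      7.054     0.5739
  solve Keq expr → x = 0.1763; check Q = 135.6
Then add 0.1548 M of E.
Step 2:
                   X          D          E
  init    6.0001e-04      7.054     0.7287
  Δ       1.6166e-04 1.6166e-04 -1.6166e-04
  eq      7.6167e-04      7.054     0.7285
  solve Keq expr → x = -1.6166e-04; check Q = 135.6

Direction: reverse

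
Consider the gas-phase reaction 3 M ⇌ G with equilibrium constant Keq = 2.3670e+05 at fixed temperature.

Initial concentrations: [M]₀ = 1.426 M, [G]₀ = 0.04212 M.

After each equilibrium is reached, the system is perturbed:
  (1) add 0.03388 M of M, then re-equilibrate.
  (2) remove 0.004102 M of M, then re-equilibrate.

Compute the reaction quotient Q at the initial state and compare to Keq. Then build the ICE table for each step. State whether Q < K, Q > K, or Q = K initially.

Q₀ = 0.01453 vs Keq = 2.3670e+05 ⇒ Q<K, forward
Step 1:
                    M           G
  I             1.426     0.04212
  C            -1.413       0.471
  E           0.01294      0.5131
  solve Keq expr → x = 0.471; check Q = 2.3670e+05
Then add 0.03388 M of M.
Step 2:
                    M           G
  I           0.04682      0.5131
  C          -0.03379     0.01126
  E           0.01304      0.5244
  solve Keq expr → x = 0.01126; check Q = 2.3670e+05
Then remove 0.004102 M of M.
Step 3:
                    M           G
  I          0.008934      0.5244
  C          0.004091   -0.001364
  E           0.01303       0.523
  solve Keq expr → x = -0.001364; check Q = 2.3670e+05

Q₀ = 0.01453; Q < K (proceeds forward)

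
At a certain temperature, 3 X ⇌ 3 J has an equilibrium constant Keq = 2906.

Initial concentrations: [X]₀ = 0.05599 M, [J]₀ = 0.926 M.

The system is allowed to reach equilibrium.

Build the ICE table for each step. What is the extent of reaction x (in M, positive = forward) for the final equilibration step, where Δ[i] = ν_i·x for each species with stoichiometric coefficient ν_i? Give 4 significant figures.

Q₀ = 4524 vs Keq = 2906 ⇒ Q>K, reverse
Step 1:
                    X           J
  Initial     0.05599       0.926
  Change     0.008317   -0.008317
  Equil       0.06431      0.9177
  solve Keq expr → x = -0.002772; check Q = 2906

x = -0.002772 M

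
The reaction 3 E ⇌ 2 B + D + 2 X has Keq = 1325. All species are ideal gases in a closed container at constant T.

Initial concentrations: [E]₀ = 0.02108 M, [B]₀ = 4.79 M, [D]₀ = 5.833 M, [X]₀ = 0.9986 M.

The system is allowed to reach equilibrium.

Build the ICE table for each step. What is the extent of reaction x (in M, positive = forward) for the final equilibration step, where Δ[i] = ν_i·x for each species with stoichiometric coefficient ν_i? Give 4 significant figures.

x = -0.1175 M

Q₀ = 1.4247e+07 vs Keq = 1325 ⇒ Q>K, reverse
Step 1:
                   E          B          D          X
  I          0.02108       4.79      5.833     0.9986
  C           0.3526    -0.2351    -0.1175    -0.2351
  E           0.3737      4.555      5.715     0.7635
  solve Keq expr → x = -0.1175; check Q = 1325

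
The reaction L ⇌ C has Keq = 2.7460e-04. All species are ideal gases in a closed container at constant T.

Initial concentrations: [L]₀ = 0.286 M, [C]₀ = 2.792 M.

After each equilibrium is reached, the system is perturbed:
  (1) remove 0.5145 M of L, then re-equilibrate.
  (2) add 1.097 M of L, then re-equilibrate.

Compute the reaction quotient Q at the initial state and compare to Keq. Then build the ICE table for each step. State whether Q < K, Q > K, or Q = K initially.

Q₀ = 9.762; Q > K (proceeds reverse)

Q₀ = 9.762 vs Keq = 2.7460e-04 ⇒ Q>K, reverse
Step 1:
                  L         C
  I           0.286     2.792
  C           2.791    -2.791
  E           3.077 8.4499e-04
  solve Keq expr → x = -2.791; check Q = 2.7460e-04
Then remove 0.5145 M of L.
Step 2:
                  L         C
  I           2.563 8.4499e-04
  C       1.4124e-04 -1.4124e-04
  E           2.563 7.0374e-04
  solve Keq expr → x = -1.4124e-04; check Q = 2.7460e-04
Then add 1.097 M of L.
Step 3:
                  L         C
  I            3.66 7.0374e-04
  C       -3.0115e-04 3.0115e-04
  E           3.659  0.001005
  solve Keq expr → x = 3.0115e-04; check Q = 2.7460e-04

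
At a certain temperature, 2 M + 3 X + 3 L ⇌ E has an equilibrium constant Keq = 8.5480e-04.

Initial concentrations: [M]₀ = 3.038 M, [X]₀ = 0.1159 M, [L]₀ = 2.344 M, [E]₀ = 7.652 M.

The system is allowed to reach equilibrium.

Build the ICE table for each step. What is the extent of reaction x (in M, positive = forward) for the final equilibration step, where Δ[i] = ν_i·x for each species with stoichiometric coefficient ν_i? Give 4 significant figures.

Q₀ = 41.35 vs Keq = 8.5480e-04 ⇒ Q>K, reverse
Step 1:
                   M          X          L          E
  init         3.038     0.1159      2.344      7.652
  Δ            1.179      1.768      1.768    -0.5893
  eq           4.217      1.884      4.112      7.063
  solve Keq expr → x = -0.5893; check Q = 8.5480e-04

x = -0.5893 M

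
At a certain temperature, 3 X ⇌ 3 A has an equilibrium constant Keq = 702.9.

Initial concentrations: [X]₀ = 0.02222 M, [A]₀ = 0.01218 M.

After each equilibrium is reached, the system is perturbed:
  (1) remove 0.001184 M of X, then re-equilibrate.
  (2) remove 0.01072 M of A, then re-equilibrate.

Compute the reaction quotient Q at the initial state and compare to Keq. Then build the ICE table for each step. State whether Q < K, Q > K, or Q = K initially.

Q₀ = 0.1647; Q < K (proceeds forward)

Q₀ = 0.1647 vs Keq = 702.9 ⇒ Q<K, forward
Step 1:
                    X           A
  Initial     0.02222     0.01218
  Change     -0.01874     0.01874
  Equil      0.003478     0.03092
  solve Keq expr → x = 0.006247; check Q = 702.9
Then remove 0.001184 M of X.
Step 2:
                    X           A
  Initial    0.002294     0.03092
  Change     0.001064   -0.001064
  Equil      0.003358     0.02986
  solve Keq expr → x = -3.5477e-04; check Q = 702.9
Then remove 0.01072 M of A.
Step 3:
                    X           A
  Initial    0.003358     0.01914
  Change    -0.001084    0.001084
  Equil      0.002274     0.02022
  solve Keq expr → x = 3.6126e-04; check Q = 702.9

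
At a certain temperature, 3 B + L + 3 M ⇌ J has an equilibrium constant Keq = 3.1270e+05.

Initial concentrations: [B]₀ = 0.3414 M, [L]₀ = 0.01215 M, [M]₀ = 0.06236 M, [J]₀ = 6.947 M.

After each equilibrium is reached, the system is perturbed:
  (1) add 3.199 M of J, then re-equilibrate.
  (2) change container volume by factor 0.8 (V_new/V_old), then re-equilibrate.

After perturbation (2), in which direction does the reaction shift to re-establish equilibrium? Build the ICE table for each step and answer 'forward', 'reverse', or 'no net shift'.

Direction: forward

Q₀ = 5.9253e+07 vs Keq = 3.1270e+05 ⇒ Q>K, reverse
Step 1:
                    B           L           M           J
  I            0.3414     0.01215     0.06236       6.947
  C            0.1087     0.03624      0.1087    -0.03624
  E            0.4501     0.04839      0.1711       6.911
  solve Keq expr → x = -0.03624; check Q = 3.1270e+05
Then add 3.199 M of J.
Step 2:
                    B           L           M           J
  I            0.4501     0.04839      0.1711       10.11
  C           0.01263    0.004209     0.01263   -0.004209
  E            0.4628      0.0526      0.1837       10.11
  solve Keq expr → x = -0.004209; check Q = 3.1270e+05
Then change container volume by factor 0.8 (V_new/V_old).
Step 3:
                    B           L           M           J
  I            0.5784     0.06575      0.2296       12.63
  C          -0.05127    -0.01709    -0.05127     0.01709
  E            0.5272     0.04866      0.1784       12.65
  solve Keq expr → x = 0.01709; check Q = 3.1270e+05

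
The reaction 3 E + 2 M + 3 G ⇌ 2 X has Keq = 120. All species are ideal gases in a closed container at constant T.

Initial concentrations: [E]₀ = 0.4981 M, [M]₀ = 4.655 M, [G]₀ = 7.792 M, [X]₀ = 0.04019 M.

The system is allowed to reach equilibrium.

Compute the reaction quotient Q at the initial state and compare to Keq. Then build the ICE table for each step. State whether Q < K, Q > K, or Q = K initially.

Q₀ = 1.2750e-06; Q < K (proceeds forward)

Q₀ = 1.2750e-06 vs Keq = 120 ⇒ Q<K, forward
Step 1:
                    E           M           G           X
  init         0.4981       4.655       7.792     0.04019
  Δ           -0.4927     -0.3285     -0.4927      0.3285
  eq         0.005378       4.327       7.299      0.3687
  solve Keq expr → x = 0.1642; check Q = 120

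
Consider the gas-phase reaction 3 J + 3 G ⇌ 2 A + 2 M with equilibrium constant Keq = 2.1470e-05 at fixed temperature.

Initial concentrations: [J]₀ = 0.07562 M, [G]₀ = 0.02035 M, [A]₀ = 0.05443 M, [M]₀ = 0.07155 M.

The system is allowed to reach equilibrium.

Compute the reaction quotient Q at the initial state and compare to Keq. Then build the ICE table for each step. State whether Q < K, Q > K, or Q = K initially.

Q₀ = 4162 vs Keq = 2.1470e-05 ⇒ Q>K, reverse
Step 1:
                   J          G          A          M
  Initial    0.07562    0.02035    0.05443    0.07155
  Change     0.08086    0.08086   -0.05391   -0.05391
  Equil       0.1565     0.1012 5.2343e-04    0.01764
  solve Keq expr → x = -0.02695; check Q = 2.1470e-05

Q₀ = 4162; Q > K (proceeds reverse)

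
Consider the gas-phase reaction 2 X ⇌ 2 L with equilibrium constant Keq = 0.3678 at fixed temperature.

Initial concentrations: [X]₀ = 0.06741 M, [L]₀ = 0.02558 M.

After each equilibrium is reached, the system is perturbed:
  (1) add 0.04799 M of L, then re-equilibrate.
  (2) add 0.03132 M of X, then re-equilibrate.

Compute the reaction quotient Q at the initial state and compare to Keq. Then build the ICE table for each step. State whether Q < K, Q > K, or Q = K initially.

Q₀ = 0.144; Q < K (proceeds forward)

Q₀ = 0.144 vs Keq = 0.3678 ⇒ Q<K, forward
Step 1:
                    X           L
  init        0.06741     0.02558
  Δ         -0.009525    0.009525
  eq          0.05788     0.03511
  solve Keq expr → x = 0.004763; check Q = 0.3678
Then add 0.04799 M of L.
Step 2:
                    X           L
  init        0.05788      0.0831
  Δ           0.02987    -0.02987
  eq          0.08776     0.05322
  solve Keq expr → x = -0.01494; check Q = 0.3678
Then add 0.03132 M of X.
Step 3:
                    X           L
  init         0.1191     0.05322
  Δ          -0.01182     0.01182
  eq           0.1073     0.06505
  solve Keq expr → x = 0.005912; check Q = 0.3678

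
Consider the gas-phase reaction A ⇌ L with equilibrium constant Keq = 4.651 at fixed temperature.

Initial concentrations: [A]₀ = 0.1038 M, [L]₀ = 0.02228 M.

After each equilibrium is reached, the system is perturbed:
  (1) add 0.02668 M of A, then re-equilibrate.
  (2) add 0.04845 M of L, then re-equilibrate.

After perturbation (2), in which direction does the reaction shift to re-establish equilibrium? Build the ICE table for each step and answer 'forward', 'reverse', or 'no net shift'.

Direction: reverse

Q₀ = 0.2146 vs Keq = 4.651 ⇒ Q<K, forward
Step 1:
                   A          L
  init        0.1038    0.02228
  Δ         -0.08149    0.08149
  eq         0.02231     0.1038
  solve Keq expr → x = 0.08149; check Q = 4.651
Then add 0.02668 M of A.
Step 2:
                   A          L
  init       0.04899     0.1038
  Δ         -0.02196    0.02196
  eq         0.02703     0.1257
  solve Keq expr → x = 0.02196; check Q = 4.651
Then add 0.04845 M of L.
Step 3:
                   A          L
  init       0.02703     0.1742
  Δ         0.008574  -0.008574
  eq         0.03561     0.1656
  solve Keq expr → x = -0.008574; check Q = 4.651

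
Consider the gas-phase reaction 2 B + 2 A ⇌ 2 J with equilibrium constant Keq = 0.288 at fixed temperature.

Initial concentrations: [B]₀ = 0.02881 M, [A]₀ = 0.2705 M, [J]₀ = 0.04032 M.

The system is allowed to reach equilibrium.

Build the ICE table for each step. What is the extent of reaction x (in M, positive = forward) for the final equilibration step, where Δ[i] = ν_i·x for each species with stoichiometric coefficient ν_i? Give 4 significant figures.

Q₀ = 26.77 vs Keq = 0.288 ⇒ Q>K, reverse
Step 1:
                    B           A           J
  init        0.02881      0.2705     0.04032
  Δ            0.0307      0.0307     -0.0307
  eq          0.05951      0.3012    0.009619
  solve Keq expr → x = -0.01535; check Q = 0.288

x = -0.01535 M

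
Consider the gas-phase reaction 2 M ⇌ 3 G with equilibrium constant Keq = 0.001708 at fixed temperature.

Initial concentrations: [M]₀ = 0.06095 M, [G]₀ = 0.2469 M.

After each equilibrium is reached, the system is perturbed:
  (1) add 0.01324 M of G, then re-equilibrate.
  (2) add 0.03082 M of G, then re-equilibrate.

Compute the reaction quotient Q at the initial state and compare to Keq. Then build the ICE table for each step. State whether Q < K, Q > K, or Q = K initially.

Q₀ = 4.052; Q > K (proceeds reverse)

Q₀ = 4.052 vs Keq = 0.001708 ⇒ Q>K, reverse
Step 1:
                    M           G
  I           0.06095      0.2469
  C            0.1375     -0.2062
  E            0.1984     0.04067
  solve Keq expr → x = -0.06874; check Q = 0.001708
Then add 0.01324 M of G.
Step 2:
                    M           G
  I            0.1984     0.05391
  C          0.008094    -0.01214
  E            0.2065     0.04177
  solve Keq expr → x = -0.004047; check Q = 0.001708
Then add 0.03082 M of G.
Step 3:
                    M           G
  I            0.2065     0.07259
  C           0.01888    -0.02831
  E            0.2254     0.04427
  solve Keq expr → x = -0.009438; check Q = 0.001708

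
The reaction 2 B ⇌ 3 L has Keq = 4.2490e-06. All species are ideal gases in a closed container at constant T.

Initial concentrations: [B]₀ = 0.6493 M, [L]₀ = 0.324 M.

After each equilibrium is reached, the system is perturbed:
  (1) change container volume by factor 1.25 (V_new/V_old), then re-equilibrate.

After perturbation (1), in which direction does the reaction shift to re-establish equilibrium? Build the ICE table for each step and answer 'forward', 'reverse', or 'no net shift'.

Direction: forward

Q₀ = 0.08068 vs Keq = 4.2490e-06 ⇒ Q>K, reverse
Step 1:
                  B         L
  Initial    0.6493     0.324
  Change     0.2063   -0.3094
  Equil      0.8556    0.0146
  solve Keq expr → x = -0.1031; check Q = 4.2490e-06
Then change container volume by factor 1.25 (V_new/V_old).
Step 2:
                  B         L
  Initial    0.6845   0.01168
  Change  -5.9627e-04 8.9441e-04
  Equil      0.6839   0.01257
  solve Keq expr → x = 2.9814e-04; check Q = 4.2490e-06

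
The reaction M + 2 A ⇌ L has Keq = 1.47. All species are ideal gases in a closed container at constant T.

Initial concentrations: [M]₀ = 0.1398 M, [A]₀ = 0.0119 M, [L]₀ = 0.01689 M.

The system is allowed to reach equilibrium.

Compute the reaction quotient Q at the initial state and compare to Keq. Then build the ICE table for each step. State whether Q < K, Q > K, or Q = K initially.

Q₀ = 853.2; Q > K (proceeds reverse)

Q₀ = 853.2 vs Keq = 1.47 ⇒ Q>K, reverse
Step 1:
                    M           A           L
  I            0.1398      0.0119     0.01689
  C           0.01643     0.03286    -0.01643
  E            0.1562     0.04476  4.6011e-04
  solve Keq expr → x = -0.01643; check Q = 1.47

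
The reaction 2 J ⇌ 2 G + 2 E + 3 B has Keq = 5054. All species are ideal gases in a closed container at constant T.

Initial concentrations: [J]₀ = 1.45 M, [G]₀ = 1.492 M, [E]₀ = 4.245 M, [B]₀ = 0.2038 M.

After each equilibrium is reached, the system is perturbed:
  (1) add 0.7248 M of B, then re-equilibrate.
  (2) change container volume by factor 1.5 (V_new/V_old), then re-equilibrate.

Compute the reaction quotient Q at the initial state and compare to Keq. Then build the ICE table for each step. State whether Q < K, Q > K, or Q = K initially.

Q₀ = 0.1615; Q < K (proceeds forward)

Q₀ = 0.1615 vs Keq = 5054 ⇒ Q<K, forward
Step 1:
                  J         G         E         B
  init         1.45     1.492     4.245    0.2038
  Δ          -1.023     1.023     1.023     1.534
  eq         0.4271     2.515     5.268     1.738
  solve Keq expr → x = 0.5115; check Q = 5054
Then add 0.7248 M of B.
Step 2:
                  J         G         E         B
  init       0.4271     2.515     5.268     2.463
  Δ          0.1463   -0.1463   -0.1463   -0.2195
  eq         0.5734     2.369     5.122     2.243
  solve Keq expr → x = -0.07317; check Q = 5054
Then change container volume by factor 1.5 (V_new/V_old).
Step 3:
                  J         G         E         B
  init       0.3823     1.579     3.414     1.496
  Δ         -0.1756    0.1756    0.1756    0.2633
  eq         0.2067     1.755      3.59     1.759
  solve Keq expr → x = 0.08778; check Q = 5054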